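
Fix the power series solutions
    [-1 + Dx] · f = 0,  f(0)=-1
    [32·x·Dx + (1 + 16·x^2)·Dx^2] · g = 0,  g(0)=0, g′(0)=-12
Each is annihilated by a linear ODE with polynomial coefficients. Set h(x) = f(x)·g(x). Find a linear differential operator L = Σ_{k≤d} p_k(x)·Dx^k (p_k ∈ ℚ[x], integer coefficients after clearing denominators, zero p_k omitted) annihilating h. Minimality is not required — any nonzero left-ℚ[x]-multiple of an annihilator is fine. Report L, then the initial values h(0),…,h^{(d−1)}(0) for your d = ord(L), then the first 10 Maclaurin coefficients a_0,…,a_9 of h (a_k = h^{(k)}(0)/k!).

f: a_k = -1, -1, -1/2, -1/6, -1/24, -1/120, -1/720, -1/5040, -1/40320, -1/362880, …
g: a_k = 0, -12, 0, 64, 0, -3072/5, 0, 49152/7, 0, -262144/3, …
h₀=f·g: eliminate ⇒ L₀, order ≤ 1·2.
L = (1 - 32·x + 16·x^2) + (-2 + 32·x - 32·x^2)·Dx + (1 + 16·x^2)·Dx^2  (order 2).
h: a_k = 0, 12, 12, -58, -62, 5829/10, 3623/6, -940403/140, -581267/84, 169134311/2016, …
ICs: h(0) = 0, h′(0) = 12.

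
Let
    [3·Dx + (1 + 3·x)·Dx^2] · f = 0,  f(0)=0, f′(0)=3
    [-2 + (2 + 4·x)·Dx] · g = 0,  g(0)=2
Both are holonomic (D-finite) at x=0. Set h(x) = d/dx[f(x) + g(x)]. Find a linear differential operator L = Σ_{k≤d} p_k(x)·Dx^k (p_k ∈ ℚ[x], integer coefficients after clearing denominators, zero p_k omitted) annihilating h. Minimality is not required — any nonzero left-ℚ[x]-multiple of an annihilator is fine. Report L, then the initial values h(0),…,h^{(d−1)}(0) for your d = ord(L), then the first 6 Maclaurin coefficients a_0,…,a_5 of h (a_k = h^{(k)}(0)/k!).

f: a_k = 0, 3, -9/2, 9, -81/4, 243/5, …
g: a_k = 2, 2, -1, 1, -5/4, 7/4, …
Weyl lclm of L_f,L_g ⇒ L₀ (ord ≤ 3).
h=h₀': d/dx-closure on L₀ ⇒ L.
L = (18 + 18·x) + (30 + 108·x + 90·x^2)·Dx + (4 + 26·x + 54·x^2 + 36·x^3)·Dx^2  (order 2).
h: a_k = 5, -11, 30, -86, 1007/4, -2979/4, …
ICs: h(0) = 5, h′(0) = -11.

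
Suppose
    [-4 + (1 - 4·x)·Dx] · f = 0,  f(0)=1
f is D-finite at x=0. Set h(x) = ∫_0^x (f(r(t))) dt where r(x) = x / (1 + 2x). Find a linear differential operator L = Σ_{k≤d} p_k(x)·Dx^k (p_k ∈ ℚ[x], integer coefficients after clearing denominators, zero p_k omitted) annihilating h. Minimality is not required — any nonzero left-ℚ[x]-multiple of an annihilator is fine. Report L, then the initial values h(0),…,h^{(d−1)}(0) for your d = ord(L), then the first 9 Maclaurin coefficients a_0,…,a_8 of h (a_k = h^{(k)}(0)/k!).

L = 4·Dx + (-1 + 4·x^2)·Dx^2  (order 2).
h: a_k = 0, 1, 2, 8/3, 4, 32/5, 32/3, 128/7, 32, …
ICs: h(0) = 0, h′(0) = 1.

f: a_k = 1, 4, 16, 64, 256, 1024, 4096, 16384, 65536, …
h₀=f(r): pull back L_f along r ⇒ L₀.
h=∫h₀ ⇒ L = L₀·Dx.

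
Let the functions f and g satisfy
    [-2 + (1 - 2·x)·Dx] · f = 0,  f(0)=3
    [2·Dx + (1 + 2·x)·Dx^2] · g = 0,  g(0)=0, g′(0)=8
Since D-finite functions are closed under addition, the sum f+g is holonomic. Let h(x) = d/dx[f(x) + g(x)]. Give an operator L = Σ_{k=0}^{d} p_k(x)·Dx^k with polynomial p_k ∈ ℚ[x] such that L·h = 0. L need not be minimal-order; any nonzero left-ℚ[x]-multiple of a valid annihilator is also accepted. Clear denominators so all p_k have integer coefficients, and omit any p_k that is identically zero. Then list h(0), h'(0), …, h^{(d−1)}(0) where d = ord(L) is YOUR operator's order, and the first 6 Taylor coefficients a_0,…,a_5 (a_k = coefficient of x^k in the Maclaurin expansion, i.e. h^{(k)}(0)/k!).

f: a_k = 3, 6, 12, 24, 48, 96, …
g: a_k = 0, 8, -8, 32/3, -16, 128/5, …
Sum ⇒ L₀ = lclm(L_f,L_g) in ℚ(x)⟨Dx⟩.
h=h₀': d/dx-closure on L₀ ⇒ L.
L = (40 + 16·x) + (8 + 64·x + 32·x^2)·Dx + (-3 - 2·x + 12·x^2 + 8·x^3)·Dx^2  (order 2).
h: a_k = 14, 8, 104, 128, 608, 896, …
ICs: h(0) = 14, h′(0) = 8.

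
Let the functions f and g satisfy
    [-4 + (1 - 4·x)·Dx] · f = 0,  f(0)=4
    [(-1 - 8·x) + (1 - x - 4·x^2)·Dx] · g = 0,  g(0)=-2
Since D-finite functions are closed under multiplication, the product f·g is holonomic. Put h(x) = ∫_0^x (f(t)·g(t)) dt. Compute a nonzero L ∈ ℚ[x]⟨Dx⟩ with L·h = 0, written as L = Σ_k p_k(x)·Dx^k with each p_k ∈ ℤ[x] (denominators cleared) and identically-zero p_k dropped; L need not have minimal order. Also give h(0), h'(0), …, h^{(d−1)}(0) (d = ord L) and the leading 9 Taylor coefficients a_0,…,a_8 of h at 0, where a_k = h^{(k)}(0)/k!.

L = (-5 + 48·x^2)·Dx + (1 - 5·x + 16·x^3)·Dx^2  (order 2).
h: a_k = 0, -8, -20, -200/3, -218, -744, -7700/3, -63048/7, -31965, …
ICs: h(0) = 0, h′(0) = -8.

f: a_k = 4, 16, 64, 256, 1024, 4096, 16384, 65536, 262144, …
g: a_k = -2, -2, -10, -18, -58, -130, -362, -882, -2330, …
Sym-product of L_f,L_g gives L₀ (≤ ord 1).
∫: right-multiply L₀ by Dx.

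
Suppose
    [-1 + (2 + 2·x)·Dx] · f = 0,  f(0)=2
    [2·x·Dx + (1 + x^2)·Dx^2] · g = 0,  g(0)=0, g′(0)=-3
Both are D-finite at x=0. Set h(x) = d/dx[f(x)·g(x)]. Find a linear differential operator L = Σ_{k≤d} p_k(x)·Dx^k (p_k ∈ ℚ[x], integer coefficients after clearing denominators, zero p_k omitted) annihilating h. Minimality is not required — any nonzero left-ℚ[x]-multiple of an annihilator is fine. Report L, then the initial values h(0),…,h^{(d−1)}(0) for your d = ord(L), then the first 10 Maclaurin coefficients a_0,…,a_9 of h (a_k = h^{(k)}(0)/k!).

f: a_k = 2, 1, -1/4, 1/8, -5/64, 7/128, -21/512, 33/1024, -429/16384, 715/32768, …
g: a_k = 0, -3, 0, 1, 0, -3/5, 0, 3/7, 0, -1/3, …
Product ⇒ symmetric product L₀, ord ≤ 2.
Differentiate: ansatz ord ≤ ord L₀ ⇒ L.
L = (5 + 40·x + 2·x^2 - 24·x^3 - 3·x^4) + (28 + 84·x + 72·x^2 - 56·x^3 - 84·x^4 - 12·x^5)·Dx + (12 + 8·x - 12·x^2 - 16·x^3 - 28·x^4 - 24·x^5 - 4·x^6)·Dx^2  (order 2).
h: a_k = -6, -6, 33/4, 5/2, -389/64, -1227/320, 18853/2560, 11167/4480, -711591/114688, -1189801/344064, …
ICs: h(0) = -6, h′(0) = -6.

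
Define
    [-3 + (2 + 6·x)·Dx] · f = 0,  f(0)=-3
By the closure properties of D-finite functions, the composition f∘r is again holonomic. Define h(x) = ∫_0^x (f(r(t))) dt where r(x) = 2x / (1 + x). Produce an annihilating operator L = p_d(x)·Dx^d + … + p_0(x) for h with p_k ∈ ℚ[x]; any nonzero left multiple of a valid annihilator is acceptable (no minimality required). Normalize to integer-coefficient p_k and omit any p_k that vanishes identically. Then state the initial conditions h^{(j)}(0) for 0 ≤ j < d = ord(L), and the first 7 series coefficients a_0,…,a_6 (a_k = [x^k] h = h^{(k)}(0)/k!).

L = -3·Dx + (1 + 8·x + 7·x^2)·Dx^2  (order 2).
h: a_k = 0, -3, -9/2, 15/2, -153/8, 2583/40, -4137/16, …
ICs: h(0) = 0, h′(0) = -3.

f: a_k = -3, -9/2, 27/8, -81/16, 1215/128, -5103/256, 45927/1024, …
L₀ from L_f via x↦r, Dx↦r'^{-1}Dx.
h=∫₀ˣh₀: take L = L₀·Dx.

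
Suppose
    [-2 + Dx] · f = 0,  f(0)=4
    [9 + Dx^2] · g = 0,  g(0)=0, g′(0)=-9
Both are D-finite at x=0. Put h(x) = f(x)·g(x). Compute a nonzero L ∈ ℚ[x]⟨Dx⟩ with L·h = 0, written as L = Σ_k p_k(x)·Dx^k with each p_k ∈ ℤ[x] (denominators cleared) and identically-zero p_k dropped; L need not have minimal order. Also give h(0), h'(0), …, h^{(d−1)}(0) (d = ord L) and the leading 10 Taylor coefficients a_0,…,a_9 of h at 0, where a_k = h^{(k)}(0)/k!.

L = 13 - 4·Dx + Dx^2  (order 2).
h: a_k = 0, -36, -72, -18, 60, 597/10, 69/5, -1483/140, -17/2, -2089/1120, …
ICs: h(0) = 0, h′(0) = -36.

f: a_k = 4, 8, 8, 16/3, 8/3, 16/15, 16/45, 32/315, 8/315, 16/2835, …
g: a_k = 0, -9, 0, 27/2, 0, -243/40, 0, 729/560, 0, -729/4480, …
L₀ := L_f ⊗_s L_g (sym. prod.), ord ≤ 2.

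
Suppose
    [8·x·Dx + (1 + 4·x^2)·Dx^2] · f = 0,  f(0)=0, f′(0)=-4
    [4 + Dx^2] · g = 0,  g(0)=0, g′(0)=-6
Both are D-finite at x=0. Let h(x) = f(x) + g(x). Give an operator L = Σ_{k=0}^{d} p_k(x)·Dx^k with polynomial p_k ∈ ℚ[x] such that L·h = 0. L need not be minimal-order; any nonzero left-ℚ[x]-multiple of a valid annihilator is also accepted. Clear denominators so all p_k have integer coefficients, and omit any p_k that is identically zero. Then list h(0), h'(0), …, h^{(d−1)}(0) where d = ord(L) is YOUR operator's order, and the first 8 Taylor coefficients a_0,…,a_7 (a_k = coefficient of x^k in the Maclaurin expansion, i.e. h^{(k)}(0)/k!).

L = (-352·x + 1792·x^3 + 512·x^5)·Dx + (-4 + 112·x^2 + 576·x^4 + 256·x^6)·Dx^2 + (-88·x + 448·x^3 + 128·x^5)·Dx^3 + (-1 + 28·x^2 + 144·x^4 + 64·x^6)·Dx^4  (order 4).
h: a_k = 0, -10, 0, 28/3, 0, -68/5, 0, 3848/105, …
ICs: h(0) = 0, h′(0) = -10, h′′(0) = 0, h′′′(0) = 56.

f: a_k = 0, -4, 0, 16/3, 0, -64/5, 0, 256/7, …
g: a_k = 0, -6, 0, 4, 0, -4/5, 0, 8/105, …
L₀ := lclm(L_f,L_g); ord L₀ ≤ 2+2.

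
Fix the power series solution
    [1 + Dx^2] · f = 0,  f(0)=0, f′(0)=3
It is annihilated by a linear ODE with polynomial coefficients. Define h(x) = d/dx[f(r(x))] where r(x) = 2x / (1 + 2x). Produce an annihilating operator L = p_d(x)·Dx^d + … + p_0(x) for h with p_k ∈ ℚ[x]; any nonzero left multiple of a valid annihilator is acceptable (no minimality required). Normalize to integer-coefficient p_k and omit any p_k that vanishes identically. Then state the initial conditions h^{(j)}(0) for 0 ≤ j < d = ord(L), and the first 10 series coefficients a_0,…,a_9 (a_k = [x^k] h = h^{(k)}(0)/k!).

f: a_k = 0, 3, 0, -1/2, 0, 1/40, 0, -1/1680, 0, 1/120960, …
f∘r: x↦r, Dx↦Dx/r' in L_f ⇒ L₀.
Derive L from L₀ (diff closure).
L = (28 + 96·x + 96·x^2) + (12 + 72·x + 144·x^2 + 96·x^3)·Dx + (1 + 8·x + 24·x^2 + 32·x^3 + 16·x^4)·Dx^2  (order 2).
h: a_k = 6, -24, 60, -96, 4, 720, -55448/15, 203648/15, -896716/21, 2558960/21, …
ICs: h(0) = 6, h′(0) = -24.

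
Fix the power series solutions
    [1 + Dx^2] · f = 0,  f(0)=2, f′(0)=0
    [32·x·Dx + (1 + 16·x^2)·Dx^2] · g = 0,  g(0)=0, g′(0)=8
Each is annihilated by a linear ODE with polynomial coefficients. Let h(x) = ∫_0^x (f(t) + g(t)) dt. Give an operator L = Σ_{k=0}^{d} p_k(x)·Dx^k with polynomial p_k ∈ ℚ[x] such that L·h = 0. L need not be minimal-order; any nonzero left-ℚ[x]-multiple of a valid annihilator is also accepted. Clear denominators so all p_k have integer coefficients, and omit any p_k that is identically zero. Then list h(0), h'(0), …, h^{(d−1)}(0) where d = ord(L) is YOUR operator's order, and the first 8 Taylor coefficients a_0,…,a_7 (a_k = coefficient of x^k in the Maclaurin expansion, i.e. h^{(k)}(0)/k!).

f: a_k = 2, 0, -1, 0, 1/12, 0, -1/360, 0, …
g: a_k = 0, 8, 0, -128/3, 0, 2048/5, 0, -32768/7, …
f+g: L₀ = lclm(L_f,L_g), ord ≤ 2+2.
∫: right-multiply L₀ by Dx.
L = (-6112·x + 99328·x^3 + 8192·x^5)·Dx^2 + (-31 + 1072·x^2 + 25344·x^4 + 4096·x^6)·Dx^3 + (-6112·x + 99328·x^3 + 8192·x^5)·Dx^4 + (-31 + 1072·x^2 + 25344·x^4 + 4096·x^6)·Dx^5  (order 5).
h: a_k = 0, 2, 4, -1/3, -32/3, 1/60, 1024/15, -1/2520, …
ICs: h(0) = 0, h′(0) = 2, h′′(0) = 8, h′′′(0) = -2, h′′′′(0) = -256.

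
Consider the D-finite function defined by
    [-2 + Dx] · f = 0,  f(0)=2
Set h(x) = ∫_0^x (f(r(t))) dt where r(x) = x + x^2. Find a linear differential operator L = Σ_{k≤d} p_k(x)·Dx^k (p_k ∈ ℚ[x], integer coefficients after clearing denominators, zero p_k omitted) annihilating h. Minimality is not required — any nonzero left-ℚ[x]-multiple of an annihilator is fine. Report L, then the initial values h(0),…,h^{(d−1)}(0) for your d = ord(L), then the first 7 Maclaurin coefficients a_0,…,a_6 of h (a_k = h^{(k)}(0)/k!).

f: a_k = 2, 4, 4, 8/3, 4/3, 8/15, 8/45, …
Change of var in L_f (x↦r) gives L₀.
h=∫₀ˣh₀: take L = L₀·Dx.
L = (-2 - 4·x)·Dx + Dx^2  (order 2).
h: a_k = 0, 2, 2, 8/3, 8/3, 8/3, 104/45, …
ICs: h(0) = 0, h′(0) = 2.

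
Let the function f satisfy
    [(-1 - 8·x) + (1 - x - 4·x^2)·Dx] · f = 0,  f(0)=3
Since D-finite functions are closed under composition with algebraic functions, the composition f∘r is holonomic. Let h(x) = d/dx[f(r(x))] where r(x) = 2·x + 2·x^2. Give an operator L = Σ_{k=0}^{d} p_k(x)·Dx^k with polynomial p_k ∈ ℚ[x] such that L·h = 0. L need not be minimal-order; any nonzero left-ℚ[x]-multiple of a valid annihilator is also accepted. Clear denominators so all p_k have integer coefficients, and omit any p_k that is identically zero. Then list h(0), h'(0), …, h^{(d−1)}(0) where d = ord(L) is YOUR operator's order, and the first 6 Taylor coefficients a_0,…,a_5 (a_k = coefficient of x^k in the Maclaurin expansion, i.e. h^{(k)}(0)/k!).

f: a_k = 3, 3, 15, 27, 87, 195, …
h₀=f(r): pull back L_f along r ⇒ L₀.
Differentiate: ansatz ord ≤ ord L₀ ⇒ L.
L = (22 + 204·x + 1260·x^2 + 4672·x^3 + 8736·x^4 + 7680·x^5 + 2560·x^6) + (-1 - 16·x + 6·x^2 + 420·x^3 + 1520·x^4 + 2400·x^5 + 1792·x^6 + 512·x^7)·Dx  (order 1).
h: a_k = 6, 132, 1008, 8400, 62280, 447120, …
ICs: h(0) = 6.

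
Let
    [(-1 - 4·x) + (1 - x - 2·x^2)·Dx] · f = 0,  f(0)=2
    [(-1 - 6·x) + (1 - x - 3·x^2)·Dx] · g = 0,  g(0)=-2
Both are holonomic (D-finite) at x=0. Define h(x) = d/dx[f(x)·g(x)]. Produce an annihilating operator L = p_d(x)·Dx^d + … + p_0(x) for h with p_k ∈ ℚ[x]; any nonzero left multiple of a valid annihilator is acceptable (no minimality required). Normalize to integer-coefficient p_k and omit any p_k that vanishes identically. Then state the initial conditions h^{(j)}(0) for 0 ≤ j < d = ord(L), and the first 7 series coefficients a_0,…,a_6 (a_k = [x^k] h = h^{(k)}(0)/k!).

f: a_k = 2, 2, 6, 10, 22, 42, 86, …
g: a_k = -2, -2, -8, -14, -38, -80, -194, …
L₀ := L_f ⊗_s L_g (sym. prod.), ord ≤ 1.
h=h₀': d/dx-closure on L₀ ⇒ L.
L = (16 + 18·x - 36·x^2 - 368·x^3 - 132·x^4 + 900·x^5 + 720·x^6) + (-2 - 4·x + 39·x^2 + 16·x^3 - 160·x^4 - 69·x^5 + 210·x^6 + 144·x^7)·Dx  (order 1).
h: a_k = -8, -64, -228, -864, -2640, -8088, -22904, …
ICs: h(0) = -8.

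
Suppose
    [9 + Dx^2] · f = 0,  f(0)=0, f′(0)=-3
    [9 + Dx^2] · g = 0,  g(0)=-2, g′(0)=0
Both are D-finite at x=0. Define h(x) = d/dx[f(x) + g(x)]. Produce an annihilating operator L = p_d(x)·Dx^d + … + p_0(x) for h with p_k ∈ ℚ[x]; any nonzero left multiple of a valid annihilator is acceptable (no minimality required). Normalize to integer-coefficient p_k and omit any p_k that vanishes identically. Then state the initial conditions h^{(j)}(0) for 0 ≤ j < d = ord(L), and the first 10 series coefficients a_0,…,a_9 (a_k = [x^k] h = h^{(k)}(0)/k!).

L = 9 + Dx^2  (order 2).
h: a_k = -3, 18, 27/2, -27, -81/8, 243/20, 243/80, -729/280, -2187/4480, 729/2240, …
ICs: h(0) = -3, h′(0) = 18.

f: a_k = 0, -3, 0, 9/2, 0, -81/40, 0, 243/560, 0, -243/4480, …
g: a_k = -2, 0, 9, 0, -27/4, 0, 81/40, 0, -729/2240, 0, …
f+g: L₀ = lclm(L_f,L_g), ord ≤ 2+2.
h₀' ⇒ L via d/dx closure of L₀.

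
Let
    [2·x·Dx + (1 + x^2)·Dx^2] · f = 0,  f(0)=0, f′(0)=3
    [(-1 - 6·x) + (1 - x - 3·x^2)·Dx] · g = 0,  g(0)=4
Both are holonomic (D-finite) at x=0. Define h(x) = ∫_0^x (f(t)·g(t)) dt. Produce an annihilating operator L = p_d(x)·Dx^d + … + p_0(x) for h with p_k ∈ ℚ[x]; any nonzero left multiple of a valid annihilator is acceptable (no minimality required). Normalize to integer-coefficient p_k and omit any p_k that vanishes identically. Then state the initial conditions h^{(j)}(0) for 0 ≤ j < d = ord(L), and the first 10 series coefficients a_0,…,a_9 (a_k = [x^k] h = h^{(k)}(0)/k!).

f: a_k = 0, 3, 0, -1, 0, 3/5, 0, -3/7, 0, 1/3, …
g: a_k = 4, 4, 16, 28, 76, 160, 388, 868, 2032, 4636, …
Product ⇒ symmetric product L₀, ord ≤ 2.
h=∫₀ˣh₀: take L = L₀·Dx.
L = (6 + 2·x + 18·x^2)·Dx + (2 + 10·x + 4·x^2 + 18·x^3)·Dx^2 + (-1 + x + 2·x^2 + x^3 + 3·x^4)·Dx^3  (order 3).
h: a_k = 0, 0, 6, 4, 11, 16, 536/15, 2272/35, 9589/70, 86068/315, …
ICs: h(0) = 0, h′(0) = 0, h′′(0) = 12.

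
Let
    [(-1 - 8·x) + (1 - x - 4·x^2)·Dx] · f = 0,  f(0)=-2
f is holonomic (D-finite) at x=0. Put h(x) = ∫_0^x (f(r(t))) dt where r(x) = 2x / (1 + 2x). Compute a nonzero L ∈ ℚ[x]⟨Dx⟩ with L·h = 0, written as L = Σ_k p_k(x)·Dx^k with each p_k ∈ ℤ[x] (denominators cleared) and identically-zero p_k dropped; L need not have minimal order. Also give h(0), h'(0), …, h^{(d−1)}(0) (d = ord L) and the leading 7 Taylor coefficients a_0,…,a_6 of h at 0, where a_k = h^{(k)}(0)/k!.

L = (2 + 36·x)·Dx + (-1 - 4·x + 12·x^2 + 32·x^3)·Dx^2  (order 2).
h: a_k = 0, -2, -2, -32/3, 0, -512/5, 512/3, …
ICs: h(0) = 0, h′(0) = -2.

f: a_k = -2, -2, -10, -18, -58, -130, -362, …
f∘r: x↦r, Dx↦Dx/r' in L_f ⇒ L₀.
h=∫h₀ ⇒ L = L₀·Dx.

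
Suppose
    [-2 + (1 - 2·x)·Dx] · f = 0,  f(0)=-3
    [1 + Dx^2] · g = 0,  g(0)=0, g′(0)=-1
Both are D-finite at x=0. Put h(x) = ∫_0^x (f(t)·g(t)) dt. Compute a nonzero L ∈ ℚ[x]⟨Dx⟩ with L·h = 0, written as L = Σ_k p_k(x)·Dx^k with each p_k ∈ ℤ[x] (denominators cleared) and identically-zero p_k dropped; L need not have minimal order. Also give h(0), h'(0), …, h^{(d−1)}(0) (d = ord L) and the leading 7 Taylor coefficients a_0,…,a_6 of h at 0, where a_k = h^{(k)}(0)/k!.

f: a_k = -3, -6, -12, -24, -48, -96, -192, …
g: a_k = 0, -1, 0, 1/6, 0, -1/120, 0, …
h₀=f·g: eliminate ⇒ L₀, order ≤ 1·2.
∫: right-multiply L₀ by Dx.
L = (-1 + 2·x)·Dx + 4·Dx^2 + (-1 + 2·x)·Dx^3  (order 3).
h: a_k = 0, 0, 3/2, 2, 23/8, 23/5, 1841/240, …
ICs: h(0) = 0, h′(0) = 0, h′′(0) = 3.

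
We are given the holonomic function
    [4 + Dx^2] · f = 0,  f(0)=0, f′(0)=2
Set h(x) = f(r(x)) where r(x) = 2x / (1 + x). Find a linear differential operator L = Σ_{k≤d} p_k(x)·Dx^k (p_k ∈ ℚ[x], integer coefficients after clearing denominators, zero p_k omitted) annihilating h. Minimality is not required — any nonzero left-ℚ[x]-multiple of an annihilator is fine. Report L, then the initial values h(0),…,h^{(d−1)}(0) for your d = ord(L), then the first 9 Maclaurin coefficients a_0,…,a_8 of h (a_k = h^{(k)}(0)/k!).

f: a_k = 0, 2, 0, -4/3, 0, 4/15, 0, -8/315, 0, …
Change of var in L_f (x↦r) gives L₀.
L = 16 + (2 + 6·x + 6·x^2 + 2·x^3)·Dx + (1 + 4·x + 6·x^2 + 4·x^3 + x^4)·Dx^2  (order 2).
h: a_k = 0, 4, -4, -20/3, 28, -772/15, 60, -9844/315, -2516/45, …
ICs: h(0) = 0, h′(0) = 4.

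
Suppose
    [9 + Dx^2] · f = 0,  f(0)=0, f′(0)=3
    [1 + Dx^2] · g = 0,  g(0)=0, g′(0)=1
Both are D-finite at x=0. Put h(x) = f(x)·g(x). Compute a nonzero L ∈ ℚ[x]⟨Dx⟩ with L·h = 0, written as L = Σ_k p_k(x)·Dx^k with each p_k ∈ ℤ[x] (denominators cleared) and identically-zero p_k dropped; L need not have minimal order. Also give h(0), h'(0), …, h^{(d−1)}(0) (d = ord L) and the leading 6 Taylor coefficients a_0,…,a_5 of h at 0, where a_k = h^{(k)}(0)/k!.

L = 64 + 20·Dx^2 + Dx^4  (order 4).
h: a_k = 0, 0, 3, 0, -5, 0, …
ICs: h(0) = 0, h′(0) = 0, h′′(0) = 6, h′′′(0) = 0.

f: a_k = 0, 3, 0, -9/2, 0, 81/40, …
g: a_k = 0, 1, 0, -1/6, 0, 1/120, …
f·g: L₀ = L_f ⊗_s L_g, ord ≤ 2·2.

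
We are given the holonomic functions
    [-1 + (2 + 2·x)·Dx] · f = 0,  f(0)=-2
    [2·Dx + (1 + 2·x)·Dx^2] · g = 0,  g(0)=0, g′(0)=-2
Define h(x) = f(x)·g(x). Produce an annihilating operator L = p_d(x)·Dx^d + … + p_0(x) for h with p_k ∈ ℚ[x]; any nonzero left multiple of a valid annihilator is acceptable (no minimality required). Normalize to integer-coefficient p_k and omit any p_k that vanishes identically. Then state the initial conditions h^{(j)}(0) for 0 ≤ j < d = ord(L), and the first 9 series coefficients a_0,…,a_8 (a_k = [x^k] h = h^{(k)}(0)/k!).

L = (-1 + 2·x) + (4 + 4·x)·Dx + (4 + 16·x + 20·x^2 + 8·x^3)·Dx^2  (order 2).
h: a_k = 0, 4, -2, 17/6, -55/12, 3709/480, -4267/320, 209709/8960, -746239/17920, …
ICs: h(0) = 0, h′(0) = 4.

f: a_k = -2, -1, 1/4, -1/8, 5/64, -7/128, 21/512, -33/1024, 429/16384, …
g: a_k = 0, -2, 2, -8/3, 4, -32/5, 32/3, -128/7, 32, …
f·g: L₀ = L_f ⊗_s L_g, ord ≤ 1·2.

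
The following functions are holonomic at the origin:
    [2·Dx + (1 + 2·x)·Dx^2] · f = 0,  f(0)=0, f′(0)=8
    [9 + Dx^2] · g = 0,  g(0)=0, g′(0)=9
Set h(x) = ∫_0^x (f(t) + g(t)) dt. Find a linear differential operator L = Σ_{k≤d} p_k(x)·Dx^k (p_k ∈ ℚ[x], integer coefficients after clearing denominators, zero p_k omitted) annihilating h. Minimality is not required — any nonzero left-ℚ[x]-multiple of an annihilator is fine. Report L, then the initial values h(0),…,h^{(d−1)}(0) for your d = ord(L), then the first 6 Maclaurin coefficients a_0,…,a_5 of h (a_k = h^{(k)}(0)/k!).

L = (594 + 648·x + 648·x^2)·Dx^2 + (153 + 630·x + 972·x^2 + 648·x^3)·Dx^3 + (66 + 72·x + 72·x^2)·Dx^4 + (17 + 70·x + 108·x^2 + 72·x^3)·Dx^5  (order 5).
h: a_k = 0, 0, 17/2, -8/3, -17/24, -16/5, …
ICs: h(0) = 0, h′(0) = 0, h′′(0) = 17, h′′′(0) = -16, h′′′′(0) = -17.

f: a_k = 0, 8, -8, 32/3, -16, 128/5, …
g: a_k = 0, 9, 0, -27/2, 0, 243/40, …
Weyl lclm of L_f,L_g ⇒ L₀ (ord ≤ 4).
∫: right-multiply L₀ by Dx.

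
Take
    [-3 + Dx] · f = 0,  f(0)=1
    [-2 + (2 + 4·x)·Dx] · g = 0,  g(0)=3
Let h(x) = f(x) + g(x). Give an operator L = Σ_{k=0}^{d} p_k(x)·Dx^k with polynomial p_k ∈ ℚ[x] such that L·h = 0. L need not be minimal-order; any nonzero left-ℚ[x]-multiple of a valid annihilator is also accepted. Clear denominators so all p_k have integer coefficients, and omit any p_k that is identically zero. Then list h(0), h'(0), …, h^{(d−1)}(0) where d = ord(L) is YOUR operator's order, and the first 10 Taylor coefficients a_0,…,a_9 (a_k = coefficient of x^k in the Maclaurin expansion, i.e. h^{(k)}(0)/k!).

f: a_k = 1, 3, 9/2, 9/2, 27/8, 81/40, 81/80, 243/560, 729/4480, 243/4480, …
g: a_k = 3, 3, -3/2, 3/2, -15/8, 21/8, -63/16, 99/16, -1287/128, 2145/128, …
h₀=f+g: left-lcm gives L₀, ord ≤ 2.
L = (12 + 18·x) + (-10 - 36·x - 36·x^2)·Dx + (2 + 10·x + 12·x^2)·Dx^2  (order 2).
h: a_k = 4, 6, 3, 6, 3/2, 93/20, -117/40, 927/140, -11079/1120, 37659/2240, …
ICs: h(0) = 4, h′(0) = 6.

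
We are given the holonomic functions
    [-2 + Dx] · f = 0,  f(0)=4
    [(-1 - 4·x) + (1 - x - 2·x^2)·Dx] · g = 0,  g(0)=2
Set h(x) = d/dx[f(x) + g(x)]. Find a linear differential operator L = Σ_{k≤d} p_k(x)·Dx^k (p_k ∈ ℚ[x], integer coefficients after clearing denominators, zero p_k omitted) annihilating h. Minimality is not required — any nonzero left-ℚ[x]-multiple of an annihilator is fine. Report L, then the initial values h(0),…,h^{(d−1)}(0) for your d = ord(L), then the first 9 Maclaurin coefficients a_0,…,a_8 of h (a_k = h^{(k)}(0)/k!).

L = (18 + 132·x + 144·x^2 + 288·x^3 + 96·x^4) + (-13 - 68·x - 94·x^2 - 112·x^3 + 40·x^4 + 32·x^5)·Dx + (2 + x + 11·x^2 - 16·x^3 - 44·x^4 - 16·x^5)·Dx^2  (order 2).
h: a_k = 10, 28, 46, 296/3, 646/3, 7772/15, 53582/45, 861904/315, 1933486/315, …
ICs: h(0) = 10, h′(0) = 28.

f: a_k = 4, 8, 8, 16/3, 8/3, 16/15, 16/45, 32/315, 8/315, …
g: a_k = 2, 2, 6, 10, 22, 42, 86, 170, 342, …
f+g: L₀ = lclm(L_f,L_g), ord ≤ 1+1.
Differentiate: ansatz ord ≤ ord L₀ ⇒ L.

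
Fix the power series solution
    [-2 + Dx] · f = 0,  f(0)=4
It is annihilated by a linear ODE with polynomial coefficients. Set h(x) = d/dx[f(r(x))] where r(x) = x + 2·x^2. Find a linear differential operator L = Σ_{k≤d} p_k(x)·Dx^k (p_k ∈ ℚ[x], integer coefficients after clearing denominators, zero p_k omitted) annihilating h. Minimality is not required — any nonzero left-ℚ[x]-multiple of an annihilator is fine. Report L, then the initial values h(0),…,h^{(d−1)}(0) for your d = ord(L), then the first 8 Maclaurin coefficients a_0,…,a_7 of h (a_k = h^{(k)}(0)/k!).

L = (6 + 16·x + 32·x^2) + (-1 - 4·x)·Dx  (order 1).
h: a_k = 8, 48, 112, 800/3, 432, 10592/15, 41696/45, 126656/105, …
ICs: h(0) = 8.

f: a_k = 4, 8, 8, 16/3, 8/3, 16/15, 16/45, 32/315, …
Change of var in L_f (x↦r) gives L₀.
Differentiate: ansatz ord ≤ ord L₀ ⇒ L.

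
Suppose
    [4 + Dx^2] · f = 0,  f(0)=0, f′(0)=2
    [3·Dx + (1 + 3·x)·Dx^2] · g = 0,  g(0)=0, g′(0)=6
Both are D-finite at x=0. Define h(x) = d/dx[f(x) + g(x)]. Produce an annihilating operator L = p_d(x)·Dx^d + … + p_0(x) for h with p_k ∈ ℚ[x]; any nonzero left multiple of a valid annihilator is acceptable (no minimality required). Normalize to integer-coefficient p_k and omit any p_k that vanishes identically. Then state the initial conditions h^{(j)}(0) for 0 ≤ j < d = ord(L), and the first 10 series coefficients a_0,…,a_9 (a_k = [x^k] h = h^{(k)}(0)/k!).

f: a_k = 0, 2, 0, -4/3, 0, 4/15, 0, -8/315, 0, 4/2835, …
g: a_k = 0, 6, -9, 18, -81/2, 486/5, -243, 4374/7, -6561/4, 4374, …
L₀ := lclm(L_f,L_g); ord L₀ ≤ 2+2.
Differentiate: ansatz ord ≤ ord L₀ ⇒ L.
L = (348 + 144·x + 216·x^2) + (44 + 180·x + 216·x^2 + 216·x^3)·Dx + (87 + 36·x + 54·x^2)·Dx^2 + (11 + 45·x + 54·x^2 + 54·x^3)·Dx^3  (order 3).
h: a_k = 8, -18, 50, -162, 1462/3, -1458, 196822/45, -13122, 12400294/315, -118098, …
ICs: h(0) = 8, h′(0) = -18, h′′(0) = 100.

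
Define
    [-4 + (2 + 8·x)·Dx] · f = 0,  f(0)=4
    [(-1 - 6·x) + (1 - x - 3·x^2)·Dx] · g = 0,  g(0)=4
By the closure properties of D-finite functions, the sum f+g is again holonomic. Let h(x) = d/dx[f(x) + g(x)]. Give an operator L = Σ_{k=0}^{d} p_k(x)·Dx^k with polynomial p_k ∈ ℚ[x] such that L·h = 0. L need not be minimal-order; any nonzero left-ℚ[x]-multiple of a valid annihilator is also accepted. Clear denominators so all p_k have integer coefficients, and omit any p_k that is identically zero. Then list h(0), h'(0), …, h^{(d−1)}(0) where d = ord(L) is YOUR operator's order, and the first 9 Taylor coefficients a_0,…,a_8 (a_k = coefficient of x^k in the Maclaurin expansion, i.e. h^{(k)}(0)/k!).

L = (-90 - 516·x - 1548·x^2 - 1296·x^3 - 1620·x^4) + (-15 - 288·x - 1752·x^2 - 4068·x^3 - 4914·x^4 - 4860·x^5)·Dx + (5 + 45·x + 109·x^2 - 18·x^3 - 468·x^4 - 1278·x^5 - 1080·x^6)·Dx^2  (order 2).
h: a_k = 12, 16, 132, 144, 1360, 312, 13468, -11200, 144684, …
ICs: h(0) = 12, h′(0) = 16.

f: a_k = 4, 8, -8, 16, -40, 112, -336, 1056, -3432, …
g: a_k = 4, 4, 16, 28, 76, 160, 388, 868, 2032, …
Weyl lclm of L_f,L_g ⇒ L₀ (ord ≤ 2).
Differentiate: ansatz ord ≤ ord L₀ ⇒ L.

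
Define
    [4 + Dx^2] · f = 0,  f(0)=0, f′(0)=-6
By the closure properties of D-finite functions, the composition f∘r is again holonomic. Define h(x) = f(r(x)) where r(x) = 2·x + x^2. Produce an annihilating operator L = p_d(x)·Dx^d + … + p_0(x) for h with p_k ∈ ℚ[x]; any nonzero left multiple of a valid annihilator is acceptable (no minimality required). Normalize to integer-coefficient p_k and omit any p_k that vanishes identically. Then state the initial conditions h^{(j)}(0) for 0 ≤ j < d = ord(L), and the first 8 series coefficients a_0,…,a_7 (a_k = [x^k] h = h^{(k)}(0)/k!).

f: a_k = 0, -6, 0, 4, 0, -4/5, 0, 8/105, …
L₀ from L_f via x↦r, Dx↦r'^{-1}Dx.
L = (16 + 48·x + 48·x^2 + 16·x^3) - Dx + (1 + x)·Dx^2  (order 2).
h: a_k = 0, -12, -6, 32, 48, -8/5, -60, -5696/105, …
ICs: h(0) = 0, h′(0) = -12.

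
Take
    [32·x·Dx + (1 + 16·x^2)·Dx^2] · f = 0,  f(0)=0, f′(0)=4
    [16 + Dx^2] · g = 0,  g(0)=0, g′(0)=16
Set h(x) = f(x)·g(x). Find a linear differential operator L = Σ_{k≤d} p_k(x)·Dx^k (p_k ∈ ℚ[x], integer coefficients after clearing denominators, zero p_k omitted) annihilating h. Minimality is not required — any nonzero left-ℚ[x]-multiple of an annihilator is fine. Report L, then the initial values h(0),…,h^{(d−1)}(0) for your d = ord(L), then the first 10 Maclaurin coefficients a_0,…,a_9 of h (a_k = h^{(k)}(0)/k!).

L = (1280 + 53248·x^2 + 360448·x^4 + 2097152·x^6 + 8388608·x^8) + (1536·x + 40960·x^3 + 393216·x^5 + 2097152·x^7)·Dx + (96 + 4096·x^2 + 36864·x^4 + 262144·x^6 + 1048576·x^8)·Dx^2 + (96·x + 2560·x^3 + 24576·x^5 + 131072·x^7)·Dx^3 + (1 + 48·x^2 + 896·x^4 + 8192·x^6 + 32768·x^8)·Dx^4  (order 4).
h: a_k = 0, 0, 64, 0, -512, 0, 38912/9, 0, -704512/15, 0, …
ICs: h(0) = 0, h′(0) = 0, h′′(0) = 128, h′′′(0) = 0.

f: a_k = 0, 4, 0, -64/3, 0, 1024/5, 0, -16384/7, 0, 262144/9, …
g: a_k = 0, 16, 0, -128/3, 0, 512/15, 0, -4096/315, 0, 8192/2835, …
L₀ := L_f ⊗_s L_g (sym. prod.), ord ≤ 4.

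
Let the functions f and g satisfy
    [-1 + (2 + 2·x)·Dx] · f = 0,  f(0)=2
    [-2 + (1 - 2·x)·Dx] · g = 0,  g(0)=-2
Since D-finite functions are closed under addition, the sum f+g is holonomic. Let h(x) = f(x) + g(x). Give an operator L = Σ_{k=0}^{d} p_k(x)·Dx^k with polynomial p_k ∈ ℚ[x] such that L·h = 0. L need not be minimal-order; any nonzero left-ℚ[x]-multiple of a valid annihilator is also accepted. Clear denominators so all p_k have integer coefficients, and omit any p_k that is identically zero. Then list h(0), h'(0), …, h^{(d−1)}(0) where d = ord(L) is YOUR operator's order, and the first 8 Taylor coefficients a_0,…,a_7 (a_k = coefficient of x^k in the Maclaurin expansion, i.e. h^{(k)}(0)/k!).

f: a_k = 2, 1, -1/4, 1/8, -5/64, 7/128, -21/512, 33/1024, …
g: a_k = -2, -4, -8, -16, -32, -64, -128, -256, …
Weyl lclm of L_f,L_g ⇒ L₀ (ord ≤ 2).
L = (6 + 4·x) + (-11 - 20·x - 12·x^2)·Dx + (2 + 2·x - 8·x^2 - 8·x^3)·Dx^2  (order 2).
h: a_k = 0, -3, -33/4, -127/8, -2053/64, -8185/128, -65557/512, -262111/1024, …
ICs: h(0) = 0, h′(0) = -3.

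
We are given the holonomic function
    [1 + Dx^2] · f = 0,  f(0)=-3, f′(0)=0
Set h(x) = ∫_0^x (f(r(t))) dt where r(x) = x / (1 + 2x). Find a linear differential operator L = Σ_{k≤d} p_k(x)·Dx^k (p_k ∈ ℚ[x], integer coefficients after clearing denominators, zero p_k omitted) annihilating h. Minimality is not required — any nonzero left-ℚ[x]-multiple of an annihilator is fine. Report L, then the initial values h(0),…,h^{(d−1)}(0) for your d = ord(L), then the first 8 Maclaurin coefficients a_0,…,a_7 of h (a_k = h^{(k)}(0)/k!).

f: a_k = -3, 0, 3/2, 0, -1/8, 0, 1/240, 0, …
f∘r: x↦r, Dx↦Dx/r' in L_f ⇒ L₀.
∫: right-multiply L₀ by Dx.
L = Dx + (4 + 24·x + 48·x^2 + 32·x^3)·Dx^2 + (1 + 8·x + 24·x^2 + 32·x^3 + 16·x^4)·Dx^3  (order 3).
h: a_k = 0, -3, 0, 1/2, -3/2, 143/40, -47/6, 3943/240, …
ICs: h(0) = 0, h′(0) = -3, h′′(0) = 0.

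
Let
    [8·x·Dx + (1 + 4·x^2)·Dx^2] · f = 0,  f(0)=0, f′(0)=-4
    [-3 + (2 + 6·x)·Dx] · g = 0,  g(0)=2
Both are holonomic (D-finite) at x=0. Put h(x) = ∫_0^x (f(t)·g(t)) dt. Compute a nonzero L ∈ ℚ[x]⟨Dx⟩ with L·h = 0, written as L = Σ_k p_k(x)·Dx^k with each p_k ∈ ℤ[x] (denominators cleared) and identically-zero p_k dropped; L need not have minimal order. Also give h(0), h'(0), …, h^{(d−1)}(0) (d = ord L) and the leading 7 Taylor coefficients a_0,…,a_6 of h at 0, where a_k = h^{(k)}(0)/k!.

f: a_k = 0, -4, 0, 16/3, 0, -64/5, 0, …
g: a_k = 2, 3, -9/4, 27/8, -405/64, 1701/128, -15309/512, …
L₀ := L_f ⊗_s L_g (sym. prod.), ord ≤ 2.
h=∫h₀ ⇒ L = L₀·Dx.
L = (27 - 48·x - 36·x^2)·Dx + (-12 - 4·x + 144·x^2 + 144·x^3)·Dx^2 + (4 + 24·x + 52·x^2 + 96·x^3 + 144·x^4)·Dx^3  (order 3).
h: a_k = 0, 0, -4, -4, 59/12, 1/2, -983/480, …
ICs: h(0) = 0, h′(0) = 0, h′′(0) = -8.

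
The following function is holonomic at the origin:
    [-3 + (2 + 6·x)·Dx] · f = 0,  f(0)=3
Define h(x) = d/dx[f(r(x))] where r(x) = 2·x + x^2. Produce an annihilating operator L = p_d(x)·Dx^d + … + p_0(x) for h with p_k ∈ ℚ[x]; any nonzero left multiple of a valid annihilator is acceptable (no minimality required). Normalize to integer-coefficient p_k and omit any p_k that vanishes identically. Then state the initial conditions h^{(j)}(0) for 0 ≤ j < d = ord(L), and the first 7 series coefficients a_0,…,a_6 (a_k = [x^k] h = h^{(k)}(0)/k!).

L = -2 + (-1 - 7·x - 9·x^2 - 3·x^3)·Dx  (order 1).
h: a_k = 9, -18, 81, -378, 3645/2, -8991, 90153/2, …
ICs: h(0) = 9.

f: a_k = 3, 9/2, -27/8, 81/16, -1215/128, 5103/256, -45927/1024, …
Change of var in L_f (x↦r) gives L₀.
h=h₀': d/dx-closure on L₀ ⇒ L.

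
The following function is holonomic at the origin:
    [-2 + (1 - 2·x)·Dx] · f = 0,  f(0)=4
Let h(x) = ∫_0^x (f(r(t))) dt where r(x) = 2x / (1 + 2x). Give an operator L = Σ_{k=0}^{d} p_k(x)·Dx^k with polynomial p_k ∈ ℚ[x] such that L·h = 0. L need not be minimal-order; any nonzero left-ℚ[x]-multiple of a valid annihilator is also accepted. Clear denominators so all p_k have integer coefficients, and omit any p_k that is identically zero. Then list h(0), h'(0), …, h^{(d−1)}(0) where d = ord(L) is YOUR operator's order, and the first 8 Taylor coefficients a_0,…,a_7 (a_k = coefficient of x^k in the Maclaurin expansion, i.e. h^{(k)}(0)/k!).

f: a_k = 4, 8, 16, 32, 64, 128, 256, 512, …
h₀=f(r): pull back L_f along r ⇒ L₀.
h=∫h₀ ⇒ L = L₀·Dx.
L = 4·Dx + (-1 + 4·x^2)·Dx^2  (order 2).
h: a_k = 0, 4, 8, 32/3, 16, 128/5, 128/3, 512/7, …
ICs: h(0) = 0, h′(0) = 4.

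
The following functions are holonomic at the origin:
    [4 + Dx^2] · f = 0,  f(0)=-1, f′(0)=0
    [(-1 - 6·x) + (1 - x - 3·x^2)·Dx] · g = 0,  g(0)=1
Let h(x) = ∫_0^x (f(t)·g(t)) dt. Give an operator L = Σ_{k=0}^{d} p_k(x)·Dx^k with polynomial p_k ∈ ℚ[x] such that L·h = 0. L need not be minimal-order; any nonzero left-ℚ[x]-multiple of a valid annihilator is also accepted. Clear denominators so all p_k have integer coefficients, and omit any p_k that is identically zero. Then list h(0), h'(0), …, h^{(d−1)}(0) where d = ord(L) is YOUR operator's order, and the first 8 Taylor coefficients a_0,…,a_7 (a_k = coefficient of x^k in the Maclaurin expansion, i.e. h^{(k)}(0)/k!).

f: a_k = -1, 0, 2, 0, -2/3, 0, 4/45, 0, …
g: a_k = 1, 1, 4, 7, 19, 40, 97, 217, …
Product ⇒ symmetric product L₀, ord ≤ 2.
Integrate: L := L₀·Dx.
L = (2 + 4·x + 12·x^2)·Dx + (2 + 12·x)·Dx^2 + (-1 + x + 3·x^2)·Dx^3  (order 3).
h: a_k = 0, -1, -1/2, -2/3, -5/4, -7/3, -40/9, -2771/315, …
ICs: h(0) = 0, h′(0) = -1, h′′(0) = -1.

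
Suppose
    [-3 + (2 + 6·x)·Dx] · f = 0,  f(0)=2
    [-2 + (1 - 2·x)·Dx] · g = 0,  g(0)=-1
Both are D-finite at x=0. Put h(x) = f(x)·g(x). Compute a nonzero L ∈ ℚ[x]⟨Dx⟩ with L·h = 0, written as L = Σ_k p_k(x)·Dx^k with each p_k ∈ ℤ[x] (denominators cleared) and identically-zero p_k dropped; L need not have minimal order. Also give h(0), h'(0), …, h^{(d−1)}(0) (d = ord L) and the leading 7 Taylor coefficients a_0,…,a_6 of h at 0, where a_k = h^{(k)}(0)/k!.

L = (7 + 6·x) + (-2 - 2·x + 12·x^2)·Dx  (order 1).
h: a_k = -2, -7, -47/4, -215/8, -3035/64, -13841/128, -95419/512, …
ICs: h(0) = -2.

f: a_k = 2, 3, -9/4, 27/8, -405/64, 1701/128, -15309/512, …
g: a_k = -1, -2, -4, -8, -16, -32, -64, …
h₀=f·g: eliminate ⇒ L₀, order ≤ 1·1.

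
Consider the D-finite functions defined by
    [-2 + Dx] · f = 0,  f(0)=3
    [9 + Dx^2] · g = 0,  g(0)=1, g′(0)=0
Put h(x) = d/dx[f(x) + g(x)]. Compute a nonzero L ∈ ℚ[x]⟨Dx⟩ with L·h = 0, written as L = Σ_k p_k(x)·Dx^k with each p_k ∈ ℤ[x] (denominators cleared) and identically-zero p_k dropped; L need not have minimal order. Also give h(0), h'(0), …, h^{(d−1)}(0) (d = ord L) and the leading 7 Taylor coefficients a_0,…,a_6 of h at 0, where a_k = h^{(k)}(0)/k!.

L = 18 - 9·Dx + 2·Dx^2 - Dx^3  (order 3).
h: a_k = 6, 3, 12, 43/2, 4, -179/40, 8/15, …
ICs: h(0) = 6, h′(0) = 3, h′′(0) = 24.

f: a_k = 3, 6, 6, 4, 2, 4/5, 4/15, …
g: a_k = 1, 0, -9/2, 0, 27/8, 0, -81/80, …
h₀=f+g: left-lcm gives L₀, ord ≤ 3.
Derive L from L₀ (diff closure).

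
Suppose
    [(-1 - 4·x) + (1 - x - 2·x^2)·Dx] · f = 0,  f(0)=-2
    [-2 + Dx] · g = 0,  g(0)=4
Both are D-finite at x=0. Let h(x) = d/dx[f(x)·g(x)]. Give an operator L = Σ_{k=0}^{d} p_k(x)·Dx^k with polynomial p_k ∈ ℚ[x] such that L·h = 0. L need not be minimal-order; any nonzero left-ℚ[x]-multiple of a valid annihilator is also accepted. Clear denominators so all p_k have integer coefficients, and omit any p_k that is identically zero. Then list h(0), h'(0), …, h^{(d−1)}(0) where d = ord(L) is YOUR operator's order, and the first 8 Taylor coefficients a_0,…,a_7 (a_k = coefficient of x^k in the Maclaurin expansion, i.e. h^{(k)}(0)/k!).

f: a_k = -2, -2, -6, -10, -22, -42, -86, -170, …
g: a_k = 4, 8, 8, 16/3, 8/3, 16/15, 16/45, 32/315, …
Product ⇒ symmetric product L₀, ord ≤ 1.
Derive L from L₀ (diff closure).
L = (14 + 16·x - 12·x^2 - 16·x^3 + 16·x^4) + (-3 + x + 12·x^2 - 8·x^4)·Dx  (order 1).
h: a_k = -24, -112, -344, -928, -6952/3, -83536/15, -64936/5, -9353536/315, …
ICs: h(0) = -24.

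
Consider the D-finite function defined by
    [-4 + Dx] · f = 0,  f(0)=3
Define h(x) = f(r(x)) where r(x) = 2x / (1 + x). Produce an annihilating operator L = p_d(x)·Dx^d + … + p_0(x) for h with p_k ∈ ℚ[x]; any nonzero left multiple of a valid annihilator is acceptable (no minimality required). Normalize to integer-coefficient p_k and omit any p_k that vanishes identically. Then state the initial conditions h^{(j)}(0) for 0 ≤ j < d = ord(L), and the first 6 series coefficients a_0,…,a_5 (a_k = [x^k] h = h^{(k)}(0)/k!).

f: a_k = 3, 12, 24, 32, 32, 128/5, …
f∘r: x↦r, Dx↦Dx/r' in L_f ⇒ L₀.
L = -8 + (1 + 2·x + x^2)·Dx  (order 1).
h: a_k = 3, 24, 72, 88, 8, -264/5, …
ICs: h(0) = 3.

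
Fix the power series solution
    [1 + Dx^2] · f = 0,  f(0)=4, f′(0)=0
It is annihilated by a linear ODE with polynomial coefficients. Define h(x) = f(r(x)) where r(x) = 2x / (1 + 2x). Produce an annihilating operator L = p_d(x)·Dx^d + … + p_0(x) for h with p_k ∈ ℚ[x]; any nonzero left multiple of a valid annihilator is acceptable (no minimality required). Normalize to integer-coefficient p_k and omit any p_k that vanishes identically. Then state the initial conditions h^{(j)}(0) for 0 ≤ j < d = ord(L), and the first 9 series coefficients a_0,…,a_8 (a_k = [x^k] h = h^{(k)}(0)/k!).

f: a_k = 4, 0, -2, 0, 1/6, 0, -1/180, 0, 1/10080, …
L₀ from L_f via x↦r, Dx↦r'^{-1}Dx.
L = 4 + (4 + 24·x + 48·x^2 + 32·x^3)·Dx + (1 + 8·x + 24·x^2 + 32·x^3 + 16·x^4)·Dx^2  (order 2).
h: a_k = 4, 0, -8, 32, -280/3, 704/3, -24016/45, 5568/5, -133592/63, …
ICs: h(0) = 4, h′(0) = 0.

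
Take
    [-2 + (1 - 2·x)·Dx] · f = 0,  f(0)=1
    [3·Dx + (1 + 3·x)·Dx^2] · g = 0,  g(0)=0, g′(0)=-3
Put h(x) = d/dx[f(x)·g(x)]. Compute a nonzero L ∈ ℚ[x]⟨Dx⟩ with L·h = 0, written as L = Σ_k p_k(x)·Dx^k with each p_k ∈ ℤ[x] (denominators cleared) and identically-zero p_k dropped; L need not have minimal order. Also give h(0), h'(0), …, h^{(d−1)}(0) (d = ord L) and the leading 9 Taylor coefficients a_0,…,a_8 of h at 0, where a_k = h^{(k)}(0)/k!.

L = 24 + 30·x·Dx + (-1 - x + 6·x^2)·Dx^2  (order 2).
h: a_k = -3, -3, -36, -15, -561/2, 279/5, -10284/5, 65091/35, -2169801/140, …
ICs: h(0) = -3, h′(0) = -3.

f: a_k = 1, 2, 4, 8, 16, 32, 64, 128, 256, …
g: a_k = 0, -3, 9/2, -9, 81/4, -243/5, 243/2, -2187/7, 6561/8, …
f·g: L₀ = L_f ⊗_s L_g, ord ≤ 1·2.
Differentiate: ansatz ord ≤ ord L₀ ⇒ L.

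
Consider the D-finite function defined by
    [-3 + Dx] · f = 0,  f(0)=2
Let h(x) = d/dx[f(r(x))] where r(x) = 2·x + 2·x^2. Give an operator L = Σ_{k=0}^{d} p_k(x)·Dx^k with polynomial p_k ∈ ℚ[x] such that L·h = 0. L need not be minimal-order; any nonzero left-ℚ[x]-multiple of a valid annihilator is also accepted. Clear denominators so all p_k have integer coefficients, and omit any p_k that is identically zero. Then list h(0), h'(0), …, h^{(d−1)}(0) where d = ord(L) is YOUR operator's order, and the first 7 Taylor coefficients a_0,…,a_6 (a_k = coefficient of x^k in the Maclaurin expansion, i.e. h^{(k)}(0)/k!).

L = (8 + 24·x + 24·x^2) + (-1 - 2·x)·Dx  (order 1).
h: a_k = 12, 96, 432, 1440, 3888, 44928/5, 91584/5, …
ICs: h(0) = 12.

f: a_k = 2, 6, 9, 9, 27/4, 81/20, 81/40, …
Change of var in L_f (x↦r) gives L₀.
h₀' ⇒ L via d/dx closure of L₀.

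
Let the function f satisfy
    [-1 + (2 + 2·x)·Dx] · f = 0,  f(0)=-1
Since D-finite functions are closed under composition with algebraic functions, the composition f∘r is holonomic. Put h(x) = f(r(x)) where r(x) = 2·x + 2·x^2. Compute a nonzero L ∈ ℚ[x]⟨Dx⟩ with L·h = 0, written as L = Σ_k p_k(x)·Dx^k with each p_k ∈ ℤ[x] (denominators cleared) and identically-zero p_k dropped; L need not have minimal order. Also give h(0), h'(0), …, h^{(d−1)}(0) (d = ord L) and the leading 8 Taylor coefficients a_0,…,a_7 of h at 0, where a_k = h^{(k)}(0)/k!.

f: a_k = -1, -1/2, 1/8, -1/16, 5/128, -7/256, 21/1024, -33/2048, …
h₀=f(r): pull back L_f along r ⇒ L₀.
L = (-1 - 2·x) + (1 + 2·x + 2·x^2)·Dx  (order 1).
h: a_k = -1, -1, -1/2, 1/2, -3/8, 1/8, 3/16, -7/16, …
ICs: h(0) = -1.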